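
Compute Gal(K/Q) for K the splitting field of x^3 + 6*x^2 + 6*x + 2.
Gal(K/Q) = S_3 (symmetric group of order 6)

Compute the discriminant of x^3 + (6)*x^2 + (6)*x + (2): Δ = -108. Since Δ is not a rational square, the Galois group is not contained in A_3; it must be the full S_3 (irreducibility of the cubic rules out anything smaller).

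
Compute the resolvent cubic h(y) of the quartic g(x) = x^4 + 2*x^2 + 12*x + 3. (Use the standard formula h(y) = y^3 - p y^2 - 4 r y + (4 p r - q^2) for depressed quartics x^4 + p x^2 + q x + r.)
h(y) = y^3 - 2*y^2 - 12*y - 120

Identify coefficients: p = 2, q = 12, r = 3.
Plug into h(y) = y^3 - p y^2 - 4 r y + (4 p r - q^2):
  h(y) = y^3 - (2) y^2 - 4*(3) y + (4*(2)*(3) - (12)^2)
       = y^3 + (-2) y^2 + (-12) y + (-120).
Simplifying: h(y) = y^3 - 2*y^2 - 12*y - 120.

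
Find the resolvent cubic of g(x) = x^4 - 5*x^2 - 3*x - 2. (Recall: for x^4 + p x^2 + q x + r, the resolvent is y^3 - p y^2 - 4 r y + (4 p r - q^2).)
h(y) = y^3 + 5*y^2 + 8*y + 31

Identify coefficients: p = -5, q = -3, r = -2.
Plug into h(y) = y^3 - p y^2 - 4 r y + (4 p r - q^2):
  h(y) = y^3 - (-5) y^2 - 4*(-2) y + (4*(-5)*(-2) - (-3)^2)
       = y^3 + (5) y^2 + (8) y + (31).
Simplifying: h(y) = y^3 + 5*y^2 + 8*y + 31.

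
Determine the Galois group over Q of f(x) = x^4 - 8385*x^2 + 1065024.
Gal(K/Q) = Z/2Z (cyclic of order 2)

f factors as (x^2 - 8256)(x^2 - 129), so the splitting field is K = Q(sqrt(8256), sqrt(129)). The squarefree part of 8256 is 129 and the squarefree part of 129 is also 129, so sqrt(8256) and sqrt(129) are both rational multiples of sqrt(129). Hence Q(sqrt(8256)) = Q(sqrt(129)) = Q(sqrt(129)), and the splitting field collapses to a single degree-2 extension with Galois group Z/2Z.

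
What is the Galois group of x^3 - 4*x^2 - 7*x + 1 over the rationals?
Gal(K/Q) = S_3 (symmetric group of order 6)

Compute the discriminant of x^3 + (-4)*x^2 + (-7)*x + (1): Δ = 2889. Since Δ is not a rational square, the Galois group is not contained in A_3; it must be the full S_3 (irreducibility of the cubic rules out anything smaller).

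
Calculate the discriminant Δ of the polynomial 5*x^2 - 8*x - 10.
Δ = 264

For a quadratic a x^2 + b x + c the discriminant is Δ = b^2 - 4ac = (-8)^2 - 4*(5)*(-10) = 64 - (-200) = 264.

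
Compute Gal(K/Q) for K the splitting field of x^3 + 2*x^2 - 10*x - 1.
Gal(K/Q) = S_3 (symmetric group of order 6)

Compute the discriminant of x^3 + (2)*x^2 + (-10)*x + (-1): Δ = 4765. Since Δ is not a rational square, the Galois group is not contained in A_3; it must be the full S_3 (irreducibility of the cubic rules out anything smaller).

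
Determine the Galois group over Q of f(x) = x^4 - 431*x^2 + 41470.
Gal(K/Q) = V_4 (Klein four-group, Z/2Z × Z/2Z)

f factors as (x^2 - 286)(x^2 - 145), so the splitting field is K = Q(sqrt(286), sqrt(145)). The elements 286, 145, 41470 are all non-squares in Q, so sqrt(286) and sqrt(145) generate independent quadratic extensions. Thus [K:Q] = 4 and Gal(K/Q) is generated by the two order-2 automorphisms sqrt(286) ↦ -sqrt(286) and sqrt(145) ↦ -sqrt(145), giving V_4.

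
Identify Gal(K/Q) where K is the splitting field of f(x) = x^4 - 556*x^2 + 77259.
Gal(K/Q) = V_4 (Klein four-group, Z/2Z × Z/2Z)

f factors as (x^2 - 283)(x^2 - 273), so the splitting field is K = Q(sqrt(283), sqrt(273)). The elements 283, 273, 77259 are all non-squares in Q, so sqrt(283) and sqrt(273) generate independent quadratic extensions. Thus [K:Q] = 4 and Gal(K/Q) is generated by the two order-2 automorphisms sqrt(283) ↦ -sqrt(283) and sqrt(273) ↦ -sqrt(273), giving V_4.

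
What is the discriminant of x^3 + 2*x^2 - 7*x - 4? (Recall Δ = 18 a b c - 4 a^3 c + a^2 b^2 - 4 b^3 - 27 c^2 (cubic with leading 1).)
Δ = 2272

For x^3 + a x^2 + b x + c the discriminant is Δ = 18 a b c - 4 a^3 c + a^2 b^2 - 4 b^3 - 27 c^2.
Plug a = 2, b = -7, c = -4:
  18*(2)*(-7)*(-4) - 4*(2)^3*(-4) + (2)^2*(-7)^2 - 4*(-7)^3 - 27*(-4)^2
  = 1008 + (128) + 196 + (1372) + (-432)
  = 2272.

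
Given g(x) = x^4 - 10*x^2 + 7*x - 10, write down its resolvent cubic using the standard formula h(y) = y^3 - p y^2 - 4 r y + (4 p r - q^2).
h(y) = y^3 + 10*y^2 + 40*y + 351

Identify coefficients: p = -10, q = 7, r = -10.
Plug into h(y) = y^3 - p y^2 - 4 r y + (4 p r - q^2):
  h(y) = y^3 - (-10) y^2 - 4*(-10) y + (4*(-10)*(-10) - (7)^2)
       = y^3 + (10) y^2 + (40) y + (351).
Simplifying: h(y) = y^3 + 10*y^2 + 40*y + 351.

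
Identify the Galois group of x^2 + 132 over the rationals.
Gal(K/Q) = Z/2Z (cyclic of order 2)

x^2 + 132 is irreducible over Q since -132 is not a rational square. The splitting field Q(sqrt(-132)) has degree 2 over Q, and its unique nontrivial automorphism is sqrt(-132) ↦ -sqrt(-132). Hence Gal(Q(sqrt(-132))/Q) = Z/2Z.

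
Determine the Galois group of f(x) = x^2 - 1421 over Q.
Gal(K/Q) = Z/2Z (cyclic of order 2)

x^2 - 1421 is irreducible over Q since 1421 is not a rational square. The splitting field Q(sqrt(1421)) has degree 2 over Q, and its unique nontrivial automorphism is sqrt(1421) ↦ -sqrt(1421). Hence Gal(Q(sqrt(1421))/Q) = Z/2Z.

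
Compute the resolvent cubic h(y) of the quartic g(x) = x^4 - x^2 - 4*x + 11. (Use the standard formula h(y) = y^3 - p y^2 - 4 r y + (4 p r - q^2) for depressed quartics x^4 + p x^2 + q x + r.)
h(y) = y^3 + y^2 - 44*y - 60

Identify coefficients: p = -1, q = -4, r = 11.
Plug into h(y) = y^3 - p y^2 - 4 r y + (4 p r - q^2):
  h(y) = y^3 - (-1) y^2 - 4*(11) y + (4*(-1)*(11) - (-4)^2)
       = y^3 + (1) y^2 + (-44) y + (-60).
Simplifying: h(y) = y^3 + y^2 - 44*y - 60.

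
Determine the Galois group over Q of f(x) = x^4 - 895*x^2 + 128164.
Gal(K/Q) = Z/2Z (cyclic of order 2)

f factors as (x^2 - 179)(x^2 - 716), so the splitting field is K = Q(sqrt(179), sqrt(716)). The squarefree part of 179 is 179 and the squarefree part of 716 is also 179, so sqrt(179) and sqrt(716) are both rational multiples of sqrt(179). Hence Q(sqrt(179)) = Q(sqrt(716)) = Q(sqrt(179)), and the splitting field collapses to a single degree-2 extension with Galois group Z/2Z.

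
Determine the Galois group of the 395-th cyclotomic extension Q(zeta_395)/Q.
|Gal(Q(zeta_395)/Q)| = phi(395) = 312; group ≅ (Z/395Z)^* ≅ Z/4Z × Z/78Z

The n-th cyclotomic polynomial Φ_395(x) is the minimal polynomial of zeta_395 over Q and has degree phi(395) = 312. So Q(zeta_395) is a degree-312 Galois extension with Galois group (Z/395Z)^*. By CRT, (Z/395Z)^* ≅ (Z/5Z)^* × (Z/79Z)^*. Each prime-power unit group is (Z/5Z)^* ≅ Z/4Z; (Z/79Z)^* ≅ Z/78Z. Hence Gal(Q(zeta_395)/Q) ≅ Z/4Z × Z/78Z.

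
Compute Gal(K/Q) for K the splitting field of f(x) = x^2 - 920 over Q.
Gal(K/Q) = Z/2Z (cyclic of order 2)

x^2 - 920 is irreducible over Q since 920 is not a rational square. The splitting field Q(sqrt(920)) has degree 2 over Q, and its unique nontrivial automorphism is sqrt(920) ↦ -sqrt(920). Hence Gal(Q(sqrt(920))/Q) = Z/2Z.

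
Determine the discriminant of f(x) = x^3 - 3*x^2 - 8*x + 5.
Δ = 4649

For x^3 + a x^2 + b x + c the discriminant is Δ = 18 a b c - 4 a^3 c + a^2 b^2 - 4 b^3 - 27 c^2.
Plug a = -3, b = -8, c = 5:
  18*(-3)*(-8)*(5) - 4*(-3)^3*(5) + (-3)^2*(-8)^2 - 4*(-8)^3 - 27*(5)^2
  = 2160 + (540) + 576 + (2048) + (-675)
  = 4649.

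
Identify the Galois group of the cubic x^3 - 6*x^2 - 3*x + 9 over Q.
Gal(K/Q) = S_3 (symmetric group of order 6)

Compute the discriminant of x^3 + (-6)*x^2 + (-3)*x + (9): Δ = 8937. Since Δ is not a rational square, the Galois group is not contained in A_3; it must be the full S_3 (irreducibility of the cubic rules out anything smaller).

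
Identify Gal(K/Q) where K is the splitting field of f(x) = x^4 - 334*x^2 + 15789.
Gal(K/Q) = V_4 (Klein four-group, Z/2Z × Z/2Z)

f factors as (x^2 - 277)(x^2 - 57), so the splitting field is K = Q(sqrt(277), sqrt(57)). The elements 277, 57, 15789 are all non-squares in Q, so sqrt(277) and sqrt(57) generate independent quadratic extensions. Thus [K:Q] = 4 and Gal(K/Q) is generated by the two order-2 automorphisms sqrt(277) ↦ -sqrt(277) and sqrt(57) ↦ -sqrt(57), giving V_4.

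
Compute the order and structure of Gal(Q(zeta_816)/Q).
|Gal(Q(zeta_816)/Q)| = phi(816) = 256; group ≅ (Z/816Z)^* ≅ Z/2Z × Z/2Z × Z/4Z × Z/16Z

The n-th cyclotomic polynomial Φ_816(x) is the minimal polynomial of zeta_816 over Q and has degree phi(816) = 256. So Q(zeta_816) is a degree-256 Galois extension with Galois group (Z/816Z)^*. By CRT, (Z/816Z)^* ≅ (Z/16Z)^* × (Z/3Z)^* × (Z/17Z)^*. Each prime-power unit group is (Z/16Z)^* ≅ Z/2Z × Z/4Z; (Z/3Z)^* ≅ Z/2Z; (Z/17Z)^* ≅ Z/16Z. Hence Gal(Q(zeta_816)/Q) ≅ Z/2Z × Z/2Z × Z/4Z × Z/16Z.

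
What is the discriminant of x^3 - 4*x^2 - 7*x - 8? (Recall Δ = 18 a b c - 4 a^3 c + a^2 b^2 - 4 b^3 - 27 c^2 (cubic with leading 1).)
Δ = -5652

For x^3 + a x^2 + b x + c the discriminant is Δ = 18 a b c - 4 a^3 c + a^2 b^2 - 4 b^3 - 27 c^2.
Plug a = -4, b = -7, c = -8:
  18*(-4)*(-7)*(-8) - 4*(-4)^3*(-8) + (-4)^2*(-7)^2 - 4*(-7)^3 - 27*(-8)^2
  = -4032 + (-2048) + 784 + (1372) + (-1728)
  = -5652.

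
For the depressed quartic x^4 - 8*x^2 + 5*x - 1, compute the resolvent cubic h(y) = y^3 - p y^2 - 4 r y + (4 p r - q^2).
h(y) = y^3 + 8*y^2 + 4*y + 7

Identify coefficients: p = -8, q = 5, r = -1.
Plug into h(y) = y^3 - p y^2 - 4 r y + (4 p r - q^2):
  h(y) = y^3 - (-8) y^2 - 4*(-1) y + (4*(-8)*(-1) - (5)^2)
       = y^3 + (8) y^2 + (4) y + (7).
Simplifying: h(y) = y^3 + 8*y^2 + 4*y + 7.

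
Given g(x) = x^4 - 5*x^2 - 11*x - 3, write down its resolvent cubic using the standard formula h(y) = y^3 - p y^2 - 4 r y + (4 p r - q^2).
h(y) = y^3 + 5*y^2 + 12*y - 61

Identify coefficients: p = -5, q = -11, r = -3.
Plug into h(y) = y^3 - p y^2 - 4 r y + (4 p r - q^2):
  h(y) = y^3 - (-5) y^2 - 4*(-3) y + (4*(-5)*(-3) - (-11)^2)
       = y^3 + (5) y^2 + (12) y + (-61).
Simplifying: h(y) = y^3 + 5*y^2 + 12*y - 61.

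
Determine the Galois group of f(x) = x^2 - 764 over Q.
Gal(K/Q) = Z/2Z (cyclic of order 2)

x^2 - 764 is irreducible over Q since 764 is not a rational square. The splitting field Q(sqrt(764)) has degree 2 over Q, and its unique nontrivial automorphism is sqrt(764) ↦ -sqrt(764). Hence Gal(Q(sqrt(764))/Q) = Z/2Z.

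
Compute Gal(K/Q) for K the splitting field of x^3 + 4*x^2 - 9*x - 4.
Gal(K/Q) = A_3 (cyclic of order 3)

Compute the discriminant of x^3 + (4)*x^2 + (-9)*x + (-4): Δ = 7396. Since Δ is a perfect square (Δ = 86^2), the Galois group is contained in A_3. Irreducibility forces the group to be transitive on three roots, so Gal = A_3.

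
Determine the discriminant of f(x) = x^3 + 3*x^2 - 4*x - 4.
Δ = 1264

For x^3 + a x^2 + b x + c the discriminant is Δ = 18 a b c - 4 a^3 c + a^2 b^2 - 4 b^3 - 27 c^2.
Plug a = 3, b = -4, c = -4:
  18*(3)*(-4)*(-4) - 4*(3)^3*(-4) + (3)^2*(-4)^2 - 4*(-4)^3 - 27*(-4)^2
  = 864 + (432) + 144 + (256) + (-432)
  = 1264.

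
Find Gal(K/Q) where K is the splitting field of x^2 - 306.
Gal(K/Q) = Z/2Z (cyclic of order 2)

x^2 - 306 is irreducible over Q since 306 is not a rational square. The splitting field Q(sqrt(306)) has degree 2 over Q, and its unique nontrivial automorphism is sqrt(306) ↦ -sqrt(306). Hence Gal(Q(sqrt(306))/Q) = Z/2Z.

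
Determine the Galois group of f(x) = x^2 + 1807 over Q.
Gal(K/Q) = Z/2Z (cyclic of order 2)

x^2 + 1807 is irreducible over Q since -1807 is not a rational square. The splitting field Q(sqrt(-1807)) has degree 2 over Q, and its unique nontrivial automorphism is sqrt(-1807) ↦ -sqrt(-1807). Hence Gal(Q(sqrt(-1807))/Q) = Z/2Z.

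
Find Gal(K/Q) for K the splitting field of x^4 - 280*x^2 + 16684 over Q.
Gal(K/Q) = V_4 (Klein four-group, Z/2Z × Z/2Z)

f factors as (x^2 - 194)(x^2 - 86), so the splitting field is K = Q(sqrt(194), sqrt(86)). The elements 194, 86, 16684 are all non-squares in Q, so sqrt(194) and sqrt(86) generate independent quadratic extensions. Thus [K:Q] = 4 and Gal(K/Q) is generated by the two order-2 automorphisms sqrt(194) ↦ -sqrt(194) and sqrt(86) ↦ -sqrt(86), giving V_4.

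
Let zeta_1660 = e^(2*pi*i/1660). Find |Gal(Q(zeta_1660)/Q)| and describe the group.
|Gal(Q(zeta_1660)/Q)| = phi(1660) = 656; group ≅ (Z/1660Z)^* ≅ Z/2Z × Z/4Z × Z/82Z

The n-th cyclotomic polynomial Φ_1660(x) is the minimal polynomial of zeta_1660 over Q and has degree phi(1660) = 656. So Q(zeta_1660) is a degree-656 Galois extension with Galois group (Z/1660Z)^*. By CRT, (Z/1660Z)^* ≅ (Z/4Z)^* × (Z/5Z)^* × (Z/83Z)^*. Each prime-power unit group is (Z/4Z)^* ≅ Z/2Z; (Z/5Z)^* ≅ Z/4Z; (Z/83Z)^* ≅ Z/82Z. Hence Gal(Q(zeta_1660)/Q) ≅ Z/2Z × Z/4Z × Z/82Z.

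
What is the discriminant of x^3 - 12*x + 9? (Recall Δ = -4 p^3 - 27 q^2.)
Δ = 4725

For a depressed cubic x^3 + p x + q the discriminant is Δ = -4 p^3 - 27 q^2 = -4*(-12)^3 - 27*(9)^2 = 6912 - 2187 = 4725.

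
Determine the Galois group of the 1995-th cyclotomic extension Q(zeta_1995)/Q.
|Gal(Q(zeta_1995)/Q)| = phi(1995) = 864; group ≅ (Z/1995Z)^* ≅ Z/2Z × Z/4Z × Z/6Z × Z/18Z

The n-th cyclotomic polynomial Φ_1995(x) is the minimal polynomial of zeta_1995 over Q and has degree phi(1995) = 864. So Q(zeta_1995) is a degree-864 Galois extension with Galois group (Z/1995Z)^*. By CRT, (Z/1995Z)^* ≅ (Z/3Z)^* × (Z/5Z)^* × (Z/7Z)^* × (Z/19Z)^*. Each prime-power unit group is (Z/3Z)^* ≅ Z/2Z; (Z/5Z)^* ≅ Z/4Z; (Z/7Z)^* ≅ Z/6Z; (Z/19Z)^* ≅ Z/18Z. Hence Gal(Q(zeta_1995)/Q) ≅ Z/2Z × Z/4Z × Z/6Z × Z/18Z.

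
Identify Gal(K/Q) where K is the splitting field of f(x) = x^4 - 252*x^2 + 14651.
Gal(K/Q) = V_4 (Klein four-group, Z/2Z × Z/2Z)

f factors as (x^2 - 161)(x^2 - 91), so the splitting field is K = Q(sqrt(161), sqrt(91)). The elements 161, 91, 14651 are all non-squares in Q, so sqrt(161) and sqrt(91) generate independent quadratic extensions. Thus [K:Q] = 4 and Gal(K/Q) is generated by the two order-2 automorphisms sqrt(161) ↦ -sqrt(161) and sqrt(91) ↦ -sqrt(91), giving V_4.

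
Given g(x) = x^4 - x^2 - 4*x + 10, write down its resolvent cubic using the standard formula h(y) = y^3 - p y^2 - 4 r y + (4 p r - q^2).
h(y) = y^3 + y^2 - 40*y - 56

Identify coefficients: p = -1, q = -4, r = 10.
Plug into h(y) = y^3 - p y^2 - 4 r y + (4 p r - q^2):
  h(y) = y^3 - (-1) y^2 - 4*(10) y + (4*(-1)*(10) - (-4)^2)
       = y^3 + (1) y^2 + (-40) y + (-56).
Simplifying: h(y) = y^3 + y^2 - 40*y - 56.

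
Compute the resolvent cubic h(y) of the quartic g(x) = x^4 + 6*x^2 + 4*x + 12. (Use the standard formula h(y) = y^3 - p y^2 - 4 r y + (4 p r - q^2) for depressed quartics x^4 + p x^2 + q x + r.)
h(y) = y^3 - 6*y^2 - 48*y + 272

Identify coefficients: p = 6, q = 4, r = 12.
Plug into h(y) = y^3 - p y^2 - 4 r y + (4 p r - q^2):
  h(y) = y^3 - (6) y^2 - 4*(12) y + (4*(6)*(12) - (4)^2)
       = y^3 + (-6) y^2 + (-48) y + (272).
Simplifying: h(y) = y^3 - 6*y^2 - 48*y + 272.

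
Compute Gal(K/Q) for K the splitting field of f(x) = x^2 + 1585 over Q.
Gal(K/Q) = Z/2Z (cyclic of order 2)

x^2 + 1585 is irreducible over Q since -1585 is not a rational square. The splitting field Q(sqrt(-1585)) has degree 2 over Q, and its unique nontrivial automorphism is sqrt(-1585) ↦ -sqrt(-1585). Hence Gal(Q(sqrt(-1585))/Q) = Z/2Z.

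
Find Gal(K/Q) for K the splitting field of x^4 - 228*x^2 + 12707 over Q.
Gal(K/Q) = V_4 (Klein four-group, Z/2Z × Z/2Z)

f factors as (x^2 - 97)(x^2 - 131), so the splitting field is K = Q(sqrt(97), sqrt(131)). The elements 97, 131, 12707 are all non-squares in Q, so sqrt(97) and sqrt(131) generate independent quadratic extensions. Thus [K:Q] = 4 and Gal(K/Q) is generated by the two order-2 automorphisms sqrt(97) ↦ -sqrt(97) and sqrt(131) ↦ -sqrt(131), giving V_4.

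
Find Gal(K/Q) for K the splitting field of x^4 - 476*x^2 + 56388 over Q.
Gal(K/Q) = V_4 (Klein four-group, Z/2Z × Z/2Z)

f factors as (x^2 - 222)(x^2 - 254), so the splitting field is K = Q(sqrt(222), sqrt(254)). The elements 222, 254, 56388 are all non-squares in Q, so sqrt(222) and sqrt(254) generate independent quadratic extensions. Thus [K:Q] = 4 and Gal(K/Q) is generated by the two order-2 automorphisms sqrt(222) ↦ -sqrt(222) and sqrt(254) ↦ -sqrt(254), giving V_4.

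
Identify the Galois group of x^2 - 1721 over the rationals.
Gal(K/Q) = Z/2Z (cyclic of order 2)

x^2 - 1721 is irreducible over Q since 1721 is not a rational square. The splitting field Q(sqrt(1721)) has degree 2 over Q, and its unique nontrivial automorphism is sqrt(1721) ↦ -sqrt(1721). Hence Gal(Q(sqrt(1721))/Q) = Z/2Z.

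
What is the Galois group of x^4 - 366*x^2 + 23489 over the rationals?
Gal(K/Q) = V_4 (Klein four-group, Z/2Z × Z/2Z)

f factors as (x^2 - 83)(x^2 - 283), so the splitting field is K = Q(sqrt(83), sqrt(283)). The elements 83, 283, 23489 are all non-squares in Q, so sqrt(83) and sqrt(283) generate independent quadratic extensions. Thus [K:Q] = 4 and Gal(K/Q) is generated by the two order-2 automorphisms sqrt(83) ↦ -sqrt(83) and sqrt(283) ↦ -sqrt(283), giving V_4.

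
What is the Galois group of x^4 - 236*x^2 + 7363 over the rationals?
Gal(K/Q) = V_4 (Klein four-group, Z/2Z × Z/2Z)

f factors as (x^2 - 199)(x^2 - 37), so the splitting field is K = Q(sqrt(199), sqrt(37)). The elements 199, 37, 7363 are all non-squares in Q, so sqrt(199) and sqrt(37) generate independent quadratic extensions. Thus [K:Q] = 4 and Gal(K/Q) is generated by the two order-2 automorphisms sqrt(199) ↦ -sqrt(199) and sqrt(37) ↦ -sqrt(37), giving V_4.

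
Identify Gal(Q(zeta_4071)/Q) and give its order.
|Gal(Q(zeta_4071)/Q)| = phi(4071) = 2552; group ≅ (Z/4071Z)^* ≅ Z/2Z × Z/22Z × Z/58Z

The n-th cyclotomic polynomial Φ_4071(x) is the minimal polynomial of zeta_4071 over Q and has degree phi(4071) = 2552. So Q(zeta_4071) is a degree-2552 Galois extension with Galois group (Z/4071Z)^*. By CRT, (Z/4071Z)^* ≅ (Z/3Z)^* × (Z/23Z)^* × (Z/59Z)^*. Each prime-power unit group is (Z/3Z)^* ≅ Z/2Z; (Z/23Z)^* ≅ Z/22Z; (Z/59Z)^* ≅ Z/58Z. Hence Gal(Q(zeta_4071)/Q) ≅ Z/2Z × Z/22Z × Z/58Z.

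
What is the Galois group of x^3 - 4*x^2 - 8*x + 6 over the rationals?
Gal(K/Q) = S_3 (symmetric group of order 6)

Compute the discriminant of x^3 + (-4)*x^2 + (-8)*x + (6): Δ = 7092. Since Δ is not a rational square, the Galois group is not contained in A_3; it must be the full S_3 (irreducibility of the cubic rules out anything smaller).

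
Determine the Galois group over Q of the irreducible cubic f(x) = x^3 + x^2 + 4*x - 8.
Gal(K/Q) = S_3 (symmetric group of order 6)

Compute the discriminant of x^3 + (1)*x^2 + (4)*x + (-8): Δ = -2512. Since Δ is not a rational square, the Galois group is not contained in A_3; it must be the full S_3 (irreducibility of the cubic rules out anything smaller).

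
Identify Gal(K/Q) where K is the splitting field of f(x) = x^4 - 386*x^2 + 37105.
Gal(K/Q) = V_4 (Klein four-group, Z/2Z × Z/2Z)

f factors as (x^2 - 181)(x^2 - 205), so the splitting field is K = Q(sqrt(181), sqrt(205)). The elements 181, 205, 37105 are all non-squares in Q, so sqrt(181) and sqrt(205) generate independent quadratic extensions. Thus [K:Q] = 4 and Gal(K/Q) is generated by the two order-2 automorphisms sqrt(181) ↦ -sqrt(181) and sqrt(205) ↦ -sqrt(205), giving V_4.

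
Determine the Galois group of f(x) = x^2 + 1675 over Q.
Gal(K/Q) = Z/2Z (cyclic of order 2)

x^2 + 1675 is irreducible over Q since -1675 is not a rational square. The splitting field Q(sqrt(-1675)) has degree 2 over Q, and its unique nontrivial automorphism is sqrt(-1675) ↦ -sqrt(-1675). Hence Gal(Q(sqrt(-1675))/Q) = Z/2Z.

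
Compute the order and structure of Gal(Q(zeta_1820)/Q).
|Gal(Q(zeta_1820)/Q)| = phi(1820) = 576; group ≅ (Z/1820Z)^* ≅ Z/2Z × Z/4Z × Z/6Z × Z/12Z

The n-th cyclotomic polynomial Φ_1820(x) is the minimal polynomial of zeta_1820 over Q and has degree phi(1820) = 576. So Q(zeta_1820) is a degree-576 Galois extension with Galois group (Z/1820Z)^*. By CRT, (Z/1820Z)^* ≅ (Z/4Z)^* × (Z/5Z)^* × (Z/7Z)^* × (Z/13Z)^*. Each prime-power unit group is (Z/4Z)^* ≅ Z/2Z; (Z/5Z)^* ≅ Z/4Z; (Z/7Z)^* ≅ Z/6Z; (Z/13Z)^* ≅ Z/12Z. Hence Gal(Q(zeta_1820)/Q) ≅ Z/2Z × Z/4Z × Z/6Z × Z/12Z.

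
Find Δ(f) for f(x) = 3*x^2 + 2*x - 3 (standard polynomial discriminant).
Δ = 40

For a quadratic a x^2 + b x + c the discriminant is Δ = b^2 - 4ac = (2)^2 - 4*(3)*(-3) = 4 - (-36) = 40.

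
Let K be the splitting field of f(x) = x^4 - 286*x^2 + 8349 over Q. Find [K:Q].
[K:Q] = 4

f factors as (x^2 - 33)(x^2 - 253); the splitting field is K = Q(sqrt(33), sqrt(253)). Since 33, 253, and 8349 are all non-squares in Q, the three subfields Q(sqrt(33)), Q(sqrt(253)), Q(sqrt(8349)) are distinct degree-2 extensions, so [K:Q] = 4 (Klein four Galois group).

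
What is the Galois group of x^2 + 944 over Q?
Gal(K/Q) = Z/2Z (cyclic of order 2)

x^2 + 944 is irreducible over Q since -944 is not a rational square. The splitting field Q(sqrt(-944)) has degree 2 over Q, and its unique nontrivial automorphism is sqrt(-944) ↦ -sqrt(-944). Hence Gal(Q(sqrt(-944))/Q) = Z/2Z.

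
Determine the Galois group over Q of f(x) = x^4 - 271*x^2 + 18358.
Gal(K/Q) = V_4 (Klein four-group, Z/2Z × Z/2Z)

f factors as (x^2 - 134)(x^2 - 137), so the splitting field is K = Q(sqrt(134), sqrt(137)). The elements 134, 137, 18358 are all non-squares in Q, so sqrt(134) and sqrt(137) generate independent quadratic extensions. Thus [K:Q] = 4 and Gal(K/Q) is generated by the two order-2 automorphisms sqrt(134) ↦ -sqrt(134) and sqrt(137) ↦ -sqrt(137), giving V_4.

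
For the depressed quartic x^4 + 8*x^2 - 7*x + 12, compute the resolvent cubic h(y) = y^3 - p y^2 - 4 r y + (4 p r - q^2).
h(y) = y^3 - 8*y^2 - 48*y + 335

Identify coefficients: p = 8, q = -7, r = 12.
Plug into h(y) = y^3 - p y^2 - 4 r y + (4 p r - q^2):
  h(y) = y^3 - (8) y^2 - 4*(12) y + (4*(8)*(12) - (-7)^2)
       = y^3 + (-8) y^2 + (-48) y + (335).
Simplifying: h(y) = y^3 - 8*y^2 - 48*y + 335.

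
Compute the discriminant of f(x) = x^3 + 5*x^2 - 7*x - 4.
Δ = 6685

For x^3 + a x^2 + b x + c the discriminant is Δ = 18 a b c - 4 a^3 c + a^2 b^2 - 4 b^3 - 27 c^2.
Plug a = 5, b = -7, c = -4:
  18*(5)*(-7)*(-4) - 4*(5)^3*(-4) + (5)^2*(-7)^2 - 4*(-7)^3 - 27*(-4)^2
  = 2520 + (2000) + 1225 + (1372) + (-432)
  = 6685.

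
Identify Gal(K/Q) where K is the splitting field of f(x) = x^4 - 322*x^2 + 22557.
Gal(K/Q) = V_4 (Klein four-group, Z/2Z × Z/2Z)

f factors as (x^2 - 219)(x^2 - 103), so the splitting field is K = Q(sqrt(219), sqrt(103)). The elements 219, 103, 22557 are all non-squares in Q, so sqrt(219) and sqrt(103) generate independent quadratic extensions. Thus [K:Q] = 4 and Gal(K/Q) is generated by the two order-2 automorphisms sqrt(219) ↦ -sqrt(219) and sqrt(103) ↦ -sqrt(103), giving V_4.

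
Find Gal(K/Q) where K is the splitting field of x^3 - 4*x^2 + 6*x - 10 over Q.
Gal(K/Q) = S_3 (symmetric group of order 6)

Compute the discriminant of x^3 + (-4)*x^2 + (6)*x + (-10): Δ = -1228. Since Δ is not a rational square, the Galois group is not contained in A_3; it must be the full S_3 (irreducibility of the cubic rules out anything smaller).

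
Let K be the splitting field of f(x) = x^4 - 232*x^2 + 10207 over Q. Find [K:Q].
[K:Q] = 4

f factors as (x^2 - 173)(x^2 - 59); the splitting field is K = Q(sqrt(173), sqrt(59)). Since 173, 59, and 10207 are all non-squares in Q, the three subfields Q(sqrt(173)), Q(sqrt(59)), Q(sqrt(10207)) are distinct degree-2 extensions, so [K:Q] = 4 (Klein four Galois group).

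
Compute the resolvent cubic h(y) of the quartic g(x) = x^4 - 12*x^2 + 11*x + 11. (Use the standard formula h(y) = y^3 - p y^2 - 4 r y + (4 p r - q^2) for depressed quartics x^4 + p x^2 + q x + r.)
h(y) = y^3 + 12*y^2 - 44*y - 649

Identify coefficients: p = -12, q = 11, r = 11.
Plug into h(y) = y^3 - p y^2 - 4 r y + (4 p r - q^2):
  h(y) = y^3 - (-12) y^2 - 4*(11) y + (4*(-12)*(11) - (11)^2)
       = y^3 + (12) y^2 + (-44) y + (-649).
Simplifying: h(y) = y^3 + 12*y^2 - 44*y - 649.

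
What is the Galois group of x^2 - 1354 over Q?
Gal(K/Q) = Z/2Z (cyclic of order 2)

x^2 - 1354 is irreducible over Q since 1354 is not a rational square. The splitting field Q(sqrt(1354)) has degree 2 over Q, and its unique nontrivial automorphism is sqrt(1354) ↦ -sqrt(1354). Hence Gal(Q(sqrt(1354))/Q) = Z/2Z.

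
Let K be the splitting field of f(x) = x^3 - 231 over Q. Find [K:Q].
[K:Q] = 6

x^3 - 231 has one real root r = 231^(1/3) and two complex roots r*zeta_3, r*zeta_3^2 where zeta_3 = e^(2*pi*i/3). The splitting field is Q(r, zeta_3). [Q(r):Q] = 3 and [Q(zeta_3):Q] = 2 with gcd = 1, so [Q(r, zeta_3):Q] = 3 * 2 = 6.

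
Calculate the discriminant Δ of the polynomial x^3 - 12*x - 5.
Δ = 6237

For a depressed cubic x^3 + p x + q the discriminant is Δ = -4 p^3 - 27 q^2 = -4*(-12)^3 - 27*(-5)^2 = 6912 - 675 = 6237.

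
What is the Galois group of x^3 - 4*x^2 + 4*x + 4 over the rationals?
Gal(K/Q) = S_3 (symmetric group of order 6)

Compute the discriminant of x^3 + (-4)*x^2 + (4)*x + (4): Δ = -560. Since Δ is not a rational square, the Galois group is not contained in A_3; it must be the full S_3 (irreducibility of the cubic rules out anything smaller).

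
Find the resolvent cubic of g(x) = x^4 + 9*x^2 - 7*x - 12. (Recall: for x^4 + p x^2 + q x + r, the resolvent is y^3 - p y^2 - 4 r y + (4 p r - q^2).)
h(y) = y^3 - 9*y^2 + 48*y - 481

Identify coefficients: p = 9, q = -7, r = -12.
Plug into h(y) = y^3 - p y^2 - 4 r y + (4 p r - q^2):
  h(y) = y^3 - (9) y^2 - 4*(-12) y + (4*(9)*(-12) - (-7)^2)
       = y^3 + (-9) y^2 + (48) y + (-481).
Simplifying: h(y) = y^3 - 9*y^2 + 48*y - 481.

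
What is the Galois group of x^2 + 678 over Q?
Gal(K/Q) = Z/2Z (cyclic of order 2)

x^2 + 678 is irreducible over Q since -678 is not a rational square. The splitting field Q(sqrt(-678)) has degree 2 over Q, and its unique nontrivial automorphism is sqrt(-678) ↦ -sqrt(-678). Hence Gal(Q(sqrt(-678))/Q) = Z/2Z.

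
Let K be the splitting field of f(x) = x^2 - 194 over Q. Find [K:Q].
[K:Q] = 2

The polynomial x^2 - 194 is irreducible over Q since 194 is not a perfect square. Its splitting field is Q(sqrt(194)), which has degree 2 over Q.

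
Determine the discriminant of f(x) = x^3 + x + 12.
Δ = -3892

For a depressed cubic x^3 + p x + q the discriminant is Δ = -4 p^3 - 27 q^2 = -4*(1)^3 - 27*(12)^2 = -4 - 3888 = -3892.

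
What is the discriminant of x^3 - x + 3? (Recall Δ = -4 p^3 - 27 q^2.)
Δ = -239

For a depressed cubic x^3 + p x + q the discriminant is Δ = -4 p^3 - 27 q^2 = -4*(-1)^3 - 27*(3)^2 = 4 - 243 = -239.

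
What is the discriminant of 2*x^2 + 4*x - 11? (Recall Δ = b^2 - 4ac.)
Δ = 104

For a quadratic a x^2 + b x + c the discriminant is Δ = b^2 - 4ac = (4)^2 - 4*(2)*(-11) = 16 - (-88) = 104.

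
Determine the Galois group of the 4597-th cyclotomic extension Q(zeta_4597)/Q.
|Gal(Q(zeta_4597)/Q)| = phi(4597) = 4596; group ≅ (Z/4597Z)^* ≅ Z/4596Z

The n-th cyclotomic polynomial Φ_4597(x) is the minimal polynomial of zeta_4597 over Q and has degree phi(4597) = 4596. So Q(zeta_4597) is a degree-4596 Galois extension with Galois group (Z/4597Z)^*. (Z/4597Z)^* is cyclic since 4597 is an odd prime power (or 4). Hence Gal(Q(zeta_4597)/Q) ≅ Z/4596Z.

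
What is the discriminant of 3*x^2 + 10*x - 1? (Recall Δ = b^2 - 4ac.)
Δ = 112

For a quadratic a x^2 + b x + c the discriminant is Δ = b^2 - 4ac = (10)^2 - 4*(3)*(-1) = 100 - (-12) = 112.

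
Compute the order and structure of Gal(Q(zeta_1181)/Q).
|Gal(Q(zeta_1181)/Q)| = phi(1181) = 1180; group ≅ (Z/1181Z)^* ≅ Z/1180Z

The n-th cyclotomic polynomial Φ_1181(x) is the minimal polynomial of zeta_1181 over Q and has degree phi(1181) = 1180. So Q(zeta_1181) is a degree-1180 Galois extension with Galois group (Z/1181Z)^*. (Z/1181Z)^* is cyclic since 1181 is an odd prime power (or 4). Hence Gal(Q(zeta_1181)/Q) ≅ Z/1180Z.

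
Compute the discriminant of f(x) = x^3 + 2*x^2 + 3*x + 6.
Δ = -588

For x^3 + a x^2 + b x + c the discriminant is Δ = 18 a b c - 4 a^3 c + a^2 b^2 - 4 b^3 - 27 c^2.
Plug a = 2, b = 3, c = 6:
  18*(2)*(3)*(6) - 4*(2)^3*(6) + (2)^2*(3)^2 - 4*(3)^3 - 27*(6)^2
  = 648 + (-192) + 36 + (-108) + (-972)
  = -588.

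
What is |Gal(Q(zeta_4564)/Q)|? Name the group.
|Gal(Q(zeta_4564)/Q)| = phi(4564) = 1944; group ≅ (Z/4564Z)^* ≅ Z/2Z × Z/6Z × Z/162Z

The n-th cyclotomic polynomial Φ_4564(x) is the minimal polynomial of zeta_4564 over Q and has degree phi(4564) = 1944. So Q(zeta_4564) is a degree-1944 Galois extension with Galois group (Z/4564Z)^*. By CRT, (Z/4564Z)^* ≅ (Z/4Z)^* × (Z/7Z)^* × (Z/163Z)^*. Each prime-power unit group is (Z/4Z)^* ≅ Z/2Z; (Z/7Z)^* ≅ Z/6Z; (Z/163Z)^* ≅ Z/162Z. Hence Gal(Q(zeta_4564)/Q) ≅ Z/2Z × Z/6Z × Z/162Z.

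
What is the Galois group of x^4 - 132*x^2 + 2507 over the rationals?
Gal(K/Q) = V_4 (Klein four-group, Z/2Z × Z/2Z)

f factors as (x^2 - 23)(x^2 - 109), so the splitting field is K = Q(sqrt(23), sqrt(109)). The elements 23, 109, 2507 are all non-squares in Q, so sqrt(23) and sqrt(109) generate independent quadratic extensions. Thus [K:Q] = 4 and Gal(K/Q) is generated by the two order-2 automorphisms sqrt(23) ↦ -sqrt(23) and sqrt(109) ↦ -sqrt(109), giving V_4.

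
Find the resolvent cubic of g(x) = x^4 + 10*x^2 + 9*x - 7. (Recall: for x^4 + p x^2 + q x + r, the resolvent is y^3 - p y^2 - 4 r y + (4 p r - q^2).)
h(y) = y^3 - 10*y^2 + 28*y - 361

Identify coefficients: p = 10, q = 9, r = -7.
Plug into h(y) = y^3 - p y^2 - 4 r y + (4 p r - q^2):
  h(y) = y^3 - (10) y^2 - 4*(-7) y + (4*(10)*(-7) - (9)^2)
       = y^3 + (-10) y^2 + (28) y + (-361).
Simplifying: h(y) = y^3 - 10*y^2 + 28*y - 361.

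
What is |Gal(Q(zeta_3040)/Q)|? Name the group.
|Gal(Q(zeta_3040)/Q)| = phi(3040) = 1152; group ≅ (Z/3040Z)^* ≅ Z/2Z × Z/4Z × Z/8Z × Z/18Z

The n-th cyclotomic polynomial Φ_3040(x) is the minimal polynomial of zeta_3040 over Q and has degree phi(3040) = 1152. So Q(zeta_3040) is a degree-1152 Galois extension with Galois group (Z/3040Z)^*. By CRT, (Z/3040Z)^* ≅ (Z/32Z)^* × (Z/5Z)^* × (Z/19Z)^*. Each prime-power unit group is (Z/32Z)^* ≅ Z/2Z × Z/8Z; (Z/5Z)^* ≅ Z/4Z; (Z/19Z)^* ≅ Z/18Z. Hence Gal(Q(zeta_3040)/Q) ≅ Z/2Z × Z/4Z × Z/8Z × Z/18Z.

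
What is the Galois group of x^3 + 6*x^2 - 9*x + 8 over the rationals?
Gal(K/Q) = S_3 (symmetric group of order 6)

Compute the discriminant of x^3 + (6)*x^2 + (-9)*x + (8): Δ = -10584. Since Δ is not a rational square, the Galois group is not contained in A_3; it must be the full S_3 (irreducibility of the cubic rules out anything smaller).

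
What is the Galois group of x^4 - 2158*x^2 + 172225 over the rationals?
Gal(K/Q) = Z/2Z (cyclic of order 2)

f factors as (x^2 - 83)(x^2 - 2075), so the splitting field is K = Q(sqrt(83), sqrt(2075)). The squarefree part of 83 is 83 and the squarefree part of 2075 is also 83, so sqrt(83) and sqrt(2075) are both rational multiples of sqrt(83). Hence Q(sqrt(83)) = Q(sqrt(2075)) = Q(sqrt(83)), and the splitting field collapses to a single degree-2 extension with Galois group Z/2Z.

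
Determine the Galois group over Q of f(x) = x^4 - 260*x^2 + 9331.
Gal(K/Q) = V_4 (Klein four-group, Z/2Z × Z/2Z)

f factors as (x^2 - 217)(x^2 - 43), so the splitting field is K = Q(sqrt(217), sqrt(43)). The elements 217, 43, 9331 are all non-squares in Q, so sqrt(217) and sqrt(43) generate independent quadratic extensions. Thus [K:Q] = 4 and Gal(K/Q) is generated by the two order-2 automorphisms sqrt(217) ↦ -sqrt(217) and sqrt(43) ↦ -sqrt(43), giving V_4.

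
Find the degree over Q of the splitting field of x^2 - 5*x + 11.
[K:Q] = 2

The discriminant of x^2 + (-5)*x + (11) is b^2 - 4c = 25 - (44) = -19. Since -19 is not a perfect square in Q, the polynomial is irreducible over Q. Its two roots generate a degree-2 extension, so [K:Q] = 2.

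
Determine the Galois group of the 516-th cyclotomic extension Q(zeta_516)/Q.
|Gal(Q(zeta_516)/Q)| = phi(516) = 168; group ≅ (Z/516Z)^* ≅ Z/2Z × Z/2Z × Z/42Z

The n-th cyclotomic polynomial Φ_516(x) is the minimal polynomial of zeta_516 over Q and has degree phi(516) = 168. So Q(zeta_516) is a degree-168 Galois extension with Galois group (Z/516Z)^*. By CRT, (Z/516Z)^* ≅ (Z/4Z)^* × (Z/3Z)^* × (Z/43Z)^*. Each prime-power unit group is (Z/4Z)^* ≅ Z/2Z; (Z/3Z)^* ≅ Z/2Z; (Z/43Z)^* ≅ Z/42Z. Hence Gal(Q(zeta_516)/Q) ≅ Z/2Z × Z/2Z × Z/42Z.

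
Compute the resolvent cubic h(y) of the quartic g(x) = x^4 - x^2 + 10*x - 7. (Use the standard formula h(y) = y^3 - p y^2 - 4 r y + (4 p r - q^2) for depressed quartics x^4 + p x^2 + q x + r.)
h(y) = y^3 + y^2 + 28*y - 72

Identify coefficients: p = -1, q = 10, r = -7.
Plug into h(y) = y^3 - p y^2 - 4 r y + (4 p r - q^2):
  h(y) = y^3 - (-1) y^2 - 4*(-7) y + (4*(-1)*(-7) - (10)^2)
       = y^3 + (1) y^2 + (28) y + (-72).
Simplifying: h(y) = y^3 + y^2 + 28*y - 72.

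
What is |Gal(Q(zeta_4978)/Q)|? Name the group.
|Gal(Q(zeta_4978)/Q)| = phi(4978) = 2340; group ≅ (Z/4978Z)^* ≅ Z/18Z × Z/130Z

The n-th cyclotomic polynomial Φ_4978(x) is the minimal polynomial of zeta_4978 over Q and has degree phi(4978) = 2340. So Q(zeta_4978) is a degree-2340 Galois extension with Galois group (Z/4978Z)^*. By CRT, (Z/4978Z)^* ≅ (Z/2Z)^* × (Z/19Z)^* × (Z/131Z)^*. Each prime-power unit group is (Z/2Z)^* ≅ trivial group (order 1); (Z/19Z)^* ≅ Z/18Z; (Z/131Z)^* ≅ Z/130Z. Hence Gal(Q(zeta_4978)/Q) ≅ Z/18Z × Z/130Z.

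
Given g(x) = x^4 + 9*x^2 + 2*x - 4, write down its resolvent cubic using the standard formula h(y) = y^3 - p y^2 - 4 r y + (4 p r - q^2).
h(y) = y^3 - 9*y^2 + 16*y - 148

Identify coefficients: p = 9, q = 2, r = -4.
Plug into h(y) = y^3 - p y^2 - 4 r y + (4 p r - q^2):
  h(y) = y^3 - (9) y^2 - 4*(-4) y + (4*(9)*(-4) - (2)^2)
       = y^3 + (-9) y^2 + (16) y + (-148).
Simplifying: h(y) = y^3 - 9*y^2 + 16*y - 148.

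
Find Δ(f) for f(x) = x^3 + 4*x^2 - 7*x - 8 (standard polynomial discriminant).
Δ = 6508

For x^3 + a x^2 + b x + c the discriminant is Δ = 18 a b c - 4 a^3 c + a^2 b^2 - 4 b^3 - 27 c^2.
Plug a = 4, b = -7, c = -8:
  18*(4)*(-7)*(-8) - 4*(4)^3*(-8) + (4)^2*(-7)^2 - 4*(-7)^3 - 27*(-8)^2
  = 4032 + (2048) + 784 + (1372) + (-1728)
  = 6508.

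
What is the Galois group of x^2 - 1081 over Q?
Gal(K/Q) = Z/2Z (cyclic of order 2)

x^2 - 1081 is irreducible over Q since 1081 is not a rational square. The splitting field Q(sqrt(1081)) has degree 2 over Q, and its unique nontrivial automorphism is sqrt(1081) ↦ -sqrt(1081). Hence Gal(Q(sqrt(1081))/Q) = Z/2Z.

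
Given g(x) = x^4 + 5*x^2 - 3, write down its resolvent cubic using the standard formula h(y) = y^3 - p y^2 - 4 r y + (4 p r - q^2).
h(y) = y^3 - 5*y^2 + 12*y - 60

Identify coefficients: p = 5, q = 0, r = -3.
Plug into h(y) = y^3 - p y^2 - 4 r y + (4 p r - q^2):
  h(y) = y^3 - (5) y^2 - 4*(-3) y + (4*(5)*(-3) - (0)^2)
       = y^3 + (-5) y^2 + (12) y + (-60).
Simplifying: h(y) = y^3 - 5*y^2 + 12*y - 60.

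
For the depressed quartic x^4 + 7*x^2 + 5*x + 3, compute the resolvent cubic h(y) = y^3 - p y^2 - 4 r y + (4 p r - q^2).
h(y) = y^3 - 7*y^2 - 12*y + 59

Identify coefficients: p = 7, q = 5, r = 3.
Plug into h(y) = y^3 - p y^2 - 4 r y + (4 p r - q^2):
  h(y) = y^3 - (7) y^2 - 4*(3) y + (4*(7)*(3) - (5)^2)
       = y^3 + (-7) y^2 + (-12) y + (59).
Simplifying: h(y) = y^3 - 7*y^2 - 12*y + 59.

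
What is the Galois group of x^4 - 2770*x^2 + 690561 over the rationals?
Gal(K/Q) = Z/2Z (cyclic of order 2)

f factors as (x^2 - 277)(x^2 - 2493), so the splitting field is K = Q(sqrt(277), sqrt(2493)). The squarefree part of 277 is 277 and the squarefree part of 2493 is also 277, so sqrt(277) and sqrt(2493) are both rational multiples of sqrt(277). Hence Q(sqrt(277)) = Q(sqrt(2493)) = Q(sqrt(277)), and the splitting field collapses to a single degree-2 extension with Galois group Z/2Z.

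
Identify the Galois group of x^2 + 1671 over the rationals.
Gal(K/Q) = Z/2Z (cyclic of order 2)

x^2 + 1671 is irreducible over Q since -1671 is not a rational square. The splitting field Q(sqrt(-1671)) has degree 2 over Q, and its unique nontrivial automorphism is sqrt(-1671) ↦ -sqrt(-1671). Hence Gal(Q(sqrt(-1671))/Q) = Z/2Z.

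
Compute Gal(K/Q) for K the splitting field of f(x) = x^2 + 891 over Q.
Gal(K/Q) = Z/2Z (cyclic of order 2)

x^2 + 891 is irreducible over Q since -891 is not a rational square. The splitting field Q(sqrt(-891)) has degree 2 over Q, and its unique nontrivial automorphism is sqrt(-891) ↦ -sqrt(-891). Hence Gal(Q(sqrt(-891))/Q) = Z/2Z.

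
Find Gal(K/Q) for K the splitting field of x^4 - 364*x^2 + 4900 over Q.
Gal(K/Q) = Z/2Z (cyclic of order 2)

f factors as (x^2 - 350)(x^2 - 14), so the splitting field is K = Q(sqrt(350), sqrt(14)). The squarefree part of 350 is 14 and the squarefree part of 14 is also 14, so sqrt(350) and sqrt(14) are both rational multiples of sqrt(14). Hence Q(sqrt(350)) = Q(sqrt(14)) = Q(sqrt(14)), and the splitting field collapses to a single degree-2 extension with Galois group Z/2Z.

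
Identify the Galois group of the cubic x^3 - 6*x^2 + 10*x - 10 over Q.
Gal(K/Q) = S_3 (symmetric group of order 6)

Compute the discriminant of x^3 + (-6)*x^2 + (10)*x + (-10): Δ = -940. Since Δ is not a rational square, the Galois group is not contained in A_3; it must be the full S_3 (irreducibility of the cubic rules out anything smaller).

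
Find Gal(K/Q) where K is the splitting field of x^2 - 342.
Gal(K/Q) = Z/2Z (cyclic of order 2)

x^2 - 342 is irreducible over Q since 342 is not a rational square. The splitting field Q(sqrt(342)) has degree 2 over Q, and its unique nontrivial automorphism is sqrt(342) ↦ -sqrt(342). Hence Gal(Q(sqrt(342))/Q) = Z/2Z.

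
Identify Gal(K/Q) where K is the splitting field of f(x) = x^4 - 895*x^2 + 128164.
Gal(K/Q) = Z/2Z (cyclic of order 2)

f factors as (x^2 - 716)(x^2 - 179), so the splitting field is K = Q(sqrt(716), sqrt(179)). The squarefree part of 716 is 179 and the squarefree part of 179 is also 179, so sqrt(716) and sqrt(179) are both rational multiples of sqrt(179). Hence Q(sqrt(716)) = Q(sqrt(179)) = Q(sqrt(179)), and the splitting field collapses to a single degree-2 extension with Galois group Z/2Z.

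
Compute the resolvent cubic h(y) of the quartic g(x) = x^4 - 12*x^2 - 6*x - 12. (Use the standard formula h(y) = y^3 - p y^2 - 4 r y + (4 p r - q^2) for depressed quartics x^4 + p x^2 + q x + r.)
h(y) = y^3 + 12*y^2 + 48*y + 540

Identify coefficients: p = -12, q = -6, r = -12.
Plug into h(y) = y^3 - p y^2 - 4 r y + (4 p r - q^2):
  h(y) = y^3 - (-12) y^2 - 4*(-12) y + (4*(-12)*(-12) - (-6)^2)
       = y^3 + (12) y^2 + (48) y + (540).
Simplifying: h(y) = y^3 + 12*y^2 + 48*y + 540.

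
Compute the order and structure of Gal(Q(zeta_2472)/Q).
|Gal(Q(zeta_2472)/Q)| = phi(2472) = 816; group ≅ (Z/2472Z)^* ≅ Z/2Z × Z/2Z × Z/2Z × Z/102Z

The n-th cyclotomic polynomial Φ_2472(x) is the minimal polynomial of zeta_2472 over Q and has degree phi(2472) = 816. So Q(zeta_2472) is a degree-816 Galois extension with Galois group (Z/2472Z)^*. By CRT, (Z/2472Z)^* ≅ (Z/8Z)^* × (Z/3Z)^* × (Z/103Z)^*. Each prime-power unit group is (Z/8Z)^* ≅ Z/2Z × Z/2Z; (Z/3Z)^* ≅ Z/2Z; (Z/103Z)^* ≅ Z/102Z. Hence Gal(Q(zeta_2472)/Q) ≅ Z/2Z × Z/2Z × Z/2Z × Z/102Z.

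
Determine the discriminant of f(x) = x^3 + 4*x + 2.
Δ = -364

For a depressed cubic x^3 + p x + q the discriminant is Δ = -4 p^3 - 27 q^2 = -4*(4)^3 - 27*(2)^2 = -256 - 108 = -364.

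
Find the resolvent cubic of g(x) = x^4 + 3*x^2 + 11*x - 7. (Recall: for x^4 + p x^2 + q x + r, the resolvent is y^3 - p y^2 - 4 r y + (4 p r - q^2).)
h(y) = y^3 - 3*y^2 + 28*y - 205

Identify coefficients: p = 3, q = 11, r = -7.
Plug into h(y) = y^3 - p y^2 - 4 r y + (4 p r - q^2):
  h(y) = y^3 - (3) y^2 - 4*(-7) y + (4*(3)*(-7) - (11)^2)
       = y^3 + (-3) y^2 + (28) y + (-205).
Simplifying: h(y) = y^3 - 3*y^2 + 28*y - 205.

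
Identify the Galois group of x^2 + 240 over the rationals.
Gal(K/Q) = Z/2Z (cyclic of order 2)

x^2 + 240 is irreducible over Q since -240 is not a rational square. The splitting field Q(sqrt(-240)) has degree 2 over Q, and its unique nontrivial automorphism is sqrt(-240) ↦ -sqrt(-240). Hence Gal(Q(sqrt(-240))/Q) = Z/2Z.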